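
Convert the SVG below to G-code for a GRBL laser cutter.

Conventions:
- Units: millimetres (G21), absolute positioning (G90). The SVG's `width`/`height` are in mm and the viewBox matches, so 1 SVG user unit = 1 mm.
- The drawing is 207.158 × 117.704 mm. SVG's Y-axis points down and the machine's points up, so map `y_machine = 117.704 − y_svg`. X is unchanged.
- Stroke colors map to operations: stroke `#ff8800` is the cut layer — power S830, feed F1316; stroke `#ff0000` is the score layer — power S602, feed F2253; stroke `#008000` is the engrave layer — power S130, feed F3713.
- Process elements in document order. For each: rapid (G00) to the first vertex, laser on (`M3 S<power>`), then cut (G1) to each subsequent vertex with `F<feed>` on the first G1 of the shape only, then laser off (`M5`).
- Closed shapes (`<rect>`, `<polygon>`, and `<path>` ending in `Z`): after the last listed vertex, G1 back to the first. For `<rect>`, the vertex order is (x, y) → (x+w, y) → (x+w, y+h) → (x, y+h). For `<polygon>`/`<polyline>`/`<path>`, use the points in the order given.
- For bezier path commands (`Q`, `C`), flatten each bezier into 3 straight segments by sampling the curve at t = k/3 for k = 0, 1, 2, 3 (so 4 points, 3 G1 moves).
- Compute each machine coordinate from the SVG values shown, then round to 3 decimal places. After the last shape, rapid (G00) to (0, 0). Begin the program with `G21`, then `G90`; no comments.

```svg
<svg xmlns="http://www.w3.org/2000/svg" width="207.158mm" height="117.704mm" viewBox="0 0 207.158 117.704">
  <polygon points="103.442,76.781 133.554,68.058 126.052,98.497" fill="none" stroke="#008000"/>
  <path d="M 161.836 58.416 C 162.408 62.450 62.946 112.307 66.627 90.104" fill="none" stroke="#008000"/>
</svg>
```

viewBox `0 0 207.158 117.704` with mm width/height → 1 unit = 1 mm. Flip: y_m = 117.704 − y_svg.

**Shape 1** — `<polygon>` regular polygon, stroke `#008000` → engrave (S130, F3713). Machine vertices: (103.442,40.923) → (133.554,49.646) → (126.052,19.207) → (103.442,40.923). Closed: final G1 returns to the first vertex.

**Shape 2** — `<path>` cubic bezier, stroke `#008000` → engrave (S130, F3713). Control points (SVG): P0=(161.836,58.416), P1=(162.408,62.450), P2=(62.946,112.307), P3=(66.627,90.104); sampled at t=k/3. Machine vertices: (161.836,59.288) → (136.588,44.346) → (89.802,25.051) → (66.627,27.600). Open path.

G21
G90
G00 X103.442 Y40.923
M3 S130
G1 X133.554 Y49.646 F3713
G1 X126.052 Y19.207
G1 X103.442 Y40.923
M5
G00 X161.836 Y59.288
M3 S130
G1 X136.588 Y44.346 F3713
G1 X89.802 Y25.051
G1 X66.627 Y27.600
M5
G00 X0.000 Y0.000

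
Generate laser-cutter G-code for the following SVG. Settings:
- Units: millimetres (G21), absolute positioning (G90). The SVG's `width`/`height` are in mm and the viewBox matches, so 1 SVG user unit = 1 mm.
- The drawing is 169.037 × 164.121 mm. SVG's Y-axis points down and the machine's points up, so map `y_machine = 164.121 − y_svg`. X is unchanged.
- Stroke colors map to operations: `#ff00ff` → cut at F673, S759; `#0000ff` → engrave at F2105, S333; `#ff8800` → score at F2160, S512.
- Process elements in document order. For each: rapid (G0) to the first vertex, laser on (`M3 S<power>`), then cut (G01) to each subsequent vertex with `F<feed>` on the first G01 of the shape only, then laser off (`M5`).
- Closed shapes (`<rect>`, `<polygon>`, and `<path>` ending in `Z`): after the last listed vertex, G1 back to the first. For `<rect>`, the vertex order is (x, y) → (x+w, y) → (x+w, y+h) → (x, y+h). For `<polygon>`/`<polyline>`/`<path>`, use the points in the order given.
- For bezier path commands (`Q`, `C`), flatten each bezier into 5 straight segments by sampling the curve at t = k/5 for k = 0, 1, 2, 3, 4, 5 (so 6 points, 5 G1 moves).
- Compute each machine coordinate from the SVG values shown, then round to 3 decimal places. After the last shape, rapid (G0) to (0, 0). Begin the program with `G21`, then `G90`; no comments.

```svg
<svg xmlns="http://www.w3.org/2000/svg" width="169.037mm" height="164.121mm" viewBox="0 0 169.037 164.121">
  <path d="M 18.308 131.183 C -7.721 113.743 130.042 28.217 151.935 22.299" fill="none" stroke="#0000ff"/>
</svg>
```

Since the viewBox matches the mm dimensions, user units are millimetres directly. The only transform is the Y-flip y_m = 164.121 − y_svg.

Shape 1 is a cubic bezier drawn with `<path>`. Its stroke #0000ff means engrave at S333, F2105. After flipping Y the toolpath is (18.308,32.938) → (20.108,50.391) → (47.795,77.095) → (87.944,105.961) → (127.132,129.900) → (151.935,141.822).

G21
G90
G0 X18.308 Y32.938
M3 S333
G01 X20.108 Y50.391 F2105
G01 X47.795 Y77.095
G01 X87.944 Y105.961
G01 X127.132 Y129.900
G01 X151.935 Y141.822
M5
G0 X0.000 Y0.000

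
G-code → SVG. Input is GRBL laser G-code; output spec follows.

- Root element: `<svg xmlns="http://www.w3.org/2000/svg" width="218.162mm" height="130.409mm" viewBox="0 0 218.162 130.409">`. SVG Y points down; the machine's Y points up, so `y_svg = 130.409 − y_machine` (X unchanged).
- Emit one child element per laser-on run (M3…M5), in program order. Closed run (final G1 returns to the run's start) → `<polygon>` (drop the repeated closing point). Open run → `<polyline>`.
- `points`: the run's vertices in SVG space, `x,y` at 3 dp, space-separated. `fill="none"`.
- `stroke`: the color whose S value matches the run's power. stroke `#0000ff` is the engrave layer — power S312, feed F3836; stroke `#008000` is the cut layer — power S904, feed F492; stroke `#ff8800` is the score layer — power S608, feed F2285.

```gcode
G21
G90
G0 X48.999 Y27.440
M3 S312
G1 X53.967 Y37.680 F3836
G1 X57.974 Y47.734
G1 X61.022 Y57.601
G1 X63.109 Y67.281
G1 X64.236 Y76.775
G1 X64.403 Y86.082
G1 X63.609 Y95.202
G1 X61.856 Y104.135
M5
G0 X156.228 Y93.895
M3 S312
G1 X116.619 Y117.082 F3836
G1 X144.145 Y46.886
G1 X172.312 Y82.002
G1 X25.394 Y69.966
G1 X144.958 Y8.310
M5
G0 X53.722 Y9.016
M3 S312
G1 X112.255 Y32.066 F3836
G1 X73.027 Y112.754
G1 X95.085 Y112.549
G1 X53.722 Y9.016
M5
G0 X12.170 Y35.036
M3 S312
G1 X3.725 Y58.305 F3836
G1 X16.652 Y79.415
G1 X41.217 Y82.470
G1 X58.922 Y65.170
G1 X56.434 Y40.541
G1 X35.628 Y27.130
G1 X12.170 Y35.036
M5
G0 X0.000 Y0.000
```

<svg xmlns="http://www.w3.org/2000/svg" width="218.162mm" height="130.409mm" viewBox="0 0 218.162 130.409">
  <polyline points="48.999,102.969 53.967,92.729 57.974,82.675 61.022,72.808 63.109,63.128 64.236,53.634 64.403,44.327 63.609,35.207 61.856,26.274" fill="none" stroke="#0000ff"/>
  <polyline points="156.228,36.514 116.619,13.327 144.145,83.523 172.312,48.407 25.394,60.443 144.958,122.099" fill="none" stroke="#0000ff"/>
  <polygon points="53.722,121.393 112.255,98.343 73.027,17.655 95.085,17.860" fill="none" stroke="#0000ff"/>
  <polygon points="12.170,95.373 3.725,72.104 16.652,50.994 41.217,47.939 58.922,65.239 56.434,89.868 35.628,103.279" fill="none" stroke="#0000ff"/>
</svg>

y_svg = 130.409 − y_m. Every run uses S312, so all elements get stroke `#0000ff` (engrave).

[1] open run; points: 48.999,102.969 53.967,92.729 57.974,82.675 61.022,72.808 63.109,63.128 64.236,53.634 64.403,44.327 63.609,35.207 61.856,26.274

[2] open run; points: 156.228,36.514 116.619,13.327 144.145,83.523 172.312,48.407 25.394,60.443 144.958,122.099

[3] closed run; points: 53.722,121.393 112.255,98.343 73.027,17.655 95.085,17.860

[4] closed run; points: 12.170,95.373 3.725,72.104 16.652,50.994 41.217,47.939 58.922,65.239 56.434,89.868 35.628,103.279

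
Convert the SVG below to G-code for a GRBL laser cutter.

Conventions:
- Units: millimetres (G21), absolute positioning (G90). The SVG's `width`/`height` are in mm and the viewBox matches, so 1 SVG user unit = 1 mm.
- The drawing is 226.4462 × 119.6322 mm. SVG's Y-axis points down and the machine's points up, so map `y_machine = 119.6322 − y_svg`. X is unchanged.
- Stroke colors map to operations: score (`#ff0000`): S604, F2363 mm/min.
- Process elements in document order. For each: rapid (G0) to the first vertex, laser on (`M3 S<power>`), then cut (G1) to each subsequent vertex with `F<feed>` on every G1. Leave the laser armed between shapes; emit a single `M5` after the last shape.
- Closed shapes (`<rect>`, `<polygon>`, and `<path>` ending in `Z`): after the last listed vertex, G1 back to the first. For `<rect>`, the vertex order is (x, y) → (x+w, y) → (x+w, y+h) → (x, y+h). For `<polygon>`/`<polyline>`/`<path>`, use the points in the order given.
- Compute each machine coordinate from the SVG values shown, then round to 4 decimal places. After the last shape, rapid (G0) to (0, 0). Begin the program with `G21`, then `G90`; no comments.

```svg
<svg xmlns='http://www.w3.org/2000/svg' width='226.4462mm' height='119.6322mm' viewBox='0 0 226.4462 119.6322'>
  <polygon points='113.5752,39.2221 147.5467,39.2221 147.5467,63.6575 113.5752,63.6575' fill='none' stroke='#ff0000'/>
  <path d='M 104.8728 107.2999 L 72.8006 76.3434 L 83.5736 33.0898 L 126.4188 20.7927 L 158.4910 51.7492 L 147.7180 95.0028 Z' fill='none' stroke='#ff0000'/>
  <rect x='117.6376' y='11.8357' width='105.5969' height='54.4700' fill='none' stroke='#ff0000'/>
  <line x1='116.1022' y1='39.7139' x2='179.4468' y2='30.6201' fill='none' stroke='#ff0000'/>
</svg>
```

G21
G90
G0 X113.5752 Y80.4101
M3 S604
G1 X147.5467 Y80.4101 F2363
G1 X147.5467 Y55.9747 F2363
G1 X113.5752 Y55.9747 F2363
G1 X113.5752 Y80.4101 F2363
G0 X104.8728 Y12.3323
M3 S604
G1 X72.8006 Y43.2888 F2363
G1 X83.5736 Y86.5424 F2363
G1 X126.4188 Y98.8395 F2363
G1 X158.4910 Y67.8830 F2363
G1 X147.7180 Y24.6294 F2363
G1 X104.8728 Y12.3323 F2363
G0 X117.6376 Y107.7965
M3 S604
G1 X223.2345 Y107.7965 F2363
G1 X223.2345 Y53.3265 F2363
G1 X117.6376 Y53.3265 F2363
G1 X117.6376 Y107.7965 F2363
G0 X116.1022 Y79.9183
M3 S604
G1 X179.4468 Y89.0121 F2363
M5
G0 X0.0000 Y0.0000

viewBox `0 0 226.4462 119.6322` with mm width/height → 1 unit = 1 mm. Flip: y_m = 119.6322 − y_svg.

**Shape 1** — `<polygon>` rectangle, stroke `#ff0000` → score (S604, F2363). Machine vertices: (113.5752,80.4101) → (147.5467,80.4101) → (147.5467,55.9747) → (113.5752,55.9747) → (113.5752,80.4101). Closed: final G1 returns to the first vertex.

**Shape 2** — `<path>` regular polygon, stroke `#ff0000` → score (S604, F2363). Machine vertices: (104.8728,12.3323) → (72.8006,43.2888) → (83.5736,86.5424) → (126.4188,98.8395) → (158.4910,67.8830) → (147.7180,24.6294) → (104.8728,12.3323). Closed: final G1 returns to the first vertex.

**Shape 3** — `<rect>` rectangle, stroke `#ff0000` → score (S604, F2363). Machine vertices: (117.6376,107.7965) → (223.2345,107.7965) → (223.2345,53.3265) → (117.6376,53.3265) → (117.6376,107.7965). Closed: final G1 returns to the first vertex.

**Shape 4** — `<line>` line segment, stroke `#ff0000` → score (S604, F2363). Machine vertices: (116.1022,79.9183) → (179.4468,89.0121). Open path.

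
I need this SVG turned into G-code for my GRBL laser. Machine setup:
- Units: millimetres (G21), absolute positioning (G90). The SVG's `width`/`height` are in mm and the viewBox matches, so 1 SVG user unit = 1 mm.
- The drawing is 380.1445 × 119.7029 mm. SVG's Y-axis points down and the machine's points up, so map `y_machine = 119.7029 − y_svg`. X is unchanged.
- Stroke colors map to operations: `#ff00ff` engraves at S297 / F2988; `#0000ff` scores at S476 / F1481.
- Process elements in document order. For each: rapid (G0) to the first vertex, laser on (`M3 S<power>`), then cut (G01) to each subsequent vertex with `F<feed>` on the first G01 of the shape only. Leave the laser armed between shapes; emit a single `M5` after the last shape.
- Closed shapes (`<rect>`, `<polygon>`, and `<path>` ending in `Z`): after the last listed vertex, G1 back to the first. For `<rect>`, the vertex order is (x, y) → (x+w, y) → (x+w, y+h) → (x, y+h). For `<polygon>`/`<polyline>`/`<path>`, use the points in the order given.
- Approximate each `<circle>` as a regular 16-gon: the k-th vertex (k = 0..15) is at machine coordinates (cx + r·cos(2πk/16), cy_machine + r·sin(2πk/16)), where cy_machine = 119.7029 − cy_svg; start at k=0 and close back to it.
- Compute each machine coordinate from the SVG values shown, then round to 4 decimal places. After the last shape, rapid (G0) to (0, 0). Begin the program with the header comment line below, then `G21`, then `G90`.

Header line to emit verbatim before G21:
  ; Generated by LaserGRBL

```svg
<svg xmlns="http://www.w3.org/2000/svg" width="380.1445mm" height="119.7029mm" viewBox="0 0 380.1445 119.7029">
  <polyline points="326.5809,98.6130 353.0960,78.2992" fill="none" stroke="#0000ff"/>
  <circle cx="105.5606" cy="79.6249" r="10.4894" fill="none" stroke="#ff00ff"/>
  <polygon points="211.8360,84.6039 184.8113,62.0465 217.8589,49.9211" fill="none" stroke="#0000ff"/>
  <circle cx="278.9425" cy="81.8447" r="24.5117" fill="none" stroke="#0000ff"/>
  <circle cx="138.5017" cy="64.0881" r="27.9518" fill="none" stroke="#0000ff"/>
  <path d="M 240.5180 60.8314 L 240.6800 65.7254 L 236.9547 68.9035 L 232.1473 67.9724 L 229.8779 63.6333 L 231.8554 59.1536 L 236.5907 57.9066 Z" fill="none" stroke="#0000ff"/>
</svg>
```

; Generated by LaserGRBL
G21
G90
G0 X326.5809 Y21.0899
M3 S476
G01 X353.0960 Y41.4037 F1481
G0 X116.0500 Y40.0780
M3 S297
G01 X115.2515 Y44.0921 F2988
G01 X112.9777 Y47.4951
G01 X109.5747 Y49.7689
G01 X105.5606 Y50.5674
G01 X101.5465 Y49.7689
G01 X98.1435 Y47.4951
G01 X95.8697 Y44.0921
G01 X95.0712 Y40.0780
G01 X95.8697 Y36.0639
G01 X98.1435 Y32.6609
G01 X101.5465 Y30.3871
G01 X105.5606 Y29.5886
G01 X109.5747 Y30.3871
G01 X112.9777 Y32.6609
G01 X115.2515 Y36.0639
G01 X116.0500 Y40.0780
G0 X211.8360 Y35.0990
M3 S476
G01 X184.8113 Y57.6564 F1481
G01 X217.8589 Y69.7818
G01 X211.8360 Y35.0990
G0 X303.4542 Y37.8582
M3 S476
G01 X301.5884 Y47.2384 F1481
G01 X296.2749 Y55.1906
G01 X288.3227 Y60.5041
G01 X278.9425 Y62.3699
G01 X269.5623 Y60.5041
G01 X261.6101 Y55.1906
G01 X256.2966 Y47.2384
G01 X254.4308 Y37.8582
G01 X256.2966 Y28.4780
G01 X261.6101 Y20.5258
G01 X269.5623 Y15.2123
G01 X278.9425 Y13.3465
G01 X288.3227 Y15.2123
G01 X296.2749 Y20.5258
G01 X301.5884 Y28.4780
G01 X303.4542 Y37.8582
G0 X166.4535 Y55.6148
M3 S476
G01 X164.3258 Y66.3115 F1481
G01 X158.2666 Y75.3797
G01 X149.1984 Y81.4389
G01 X138.5017 Y83.5666
G01 X127.8050 Y81.4389
G01 X118.7368 Y75.3797
G01 X112.6776 Y66.3115
G01 X110.5499 Y55.6148
G01 X112.6776 Y44.9181
G01 X118.7368 Y35.8499
G01 X127.8050 Y29.7907
G01 X138.5017 Y27.6630
G01 X149.1984 Y29.7907
G01 X158.2666 Y35.8499
G01 X164.3258 Y44.9181
G01 X166.4535 Y55.6148
G0 X240.5180 Y58.8715
M3 S476
G01 X240.6800 Y53.9775 F1481
G01 X236.9547 Y50.7994
G01 X232.1473 Y51.7305
G01 X229.8779 Y56.0696
G01 X231.8554 Y60.5493
G01 X236.5907 Y61.7963
G01 X240.5180 Y58.8715
M5
G0 X0.0000 Y0.0000

Since the viewBox matches the mm dimensions, user units are millimetres directly. The only transform is the Y-flip y_m = 119.7029 − y_svg.

Shape 1 is a line segment drawn with `<polyline>`. Its stroke #0000ff means score at S476, F1481. After flipping Y the toolpath is (326.5809,21.0899) → (353.0960,41.4037).

Shape 2 is a circle drawn with `<circle>`. Its stroke #ff00ff means engrave at S297, F2988. After flipping Y the toolpath is (116.0500,40.0780) → (115.2515,44.0921) → (112.9777,47.4951) → (109.5747,49.7689) → (105.5606,50.5674) → (101.5465,49.7689) → (98.1435,47.4951) → (95.8697,44.0921) → (95.0712,40.0780) → (95.8697,36.0639) → (98.1435,32.6609) → (101.5465,30.3871) → (105.5606,29.5886) → (109.5747,30.3871) → (112.9777,32.6609) → (115.2515,36.0639) → (116.0500,40.0780), returning to the start.

Shape 3 is a regular polygon drawn with `<polygon>`. Its stroke #0000ff means score at S476, F1481. After flipping Y the toolpath is (211.8360,35.0990) → (184.8113,57.6564) → (217.8589,69.7818) → (211.8360,35.0990), returning to the start.

Shape 4 is a circle drawn with `<circle>`. Its stroke #0000ff means score at S476, F1481. After flipping Y the toolpath is (303.4542,37.8582) → (301.5884,47.2384) → (296.2749,55.1906) → (288.3227,60.5041) → (278.9425,62.3699) → (269.5623,60.5041) → (261.6101,55.1906) → (256.2966,47.2384) → (254.4308,37.8582) → (256.2966,28.4780) → (261.6101,20.5258) → (269.5623,15.2123) → (278.9425,13.3465) → (288.3227,15.2123) → (296.2749,20.5258) → (301.5884,28.4780) → (303.4542,37.8582), returning to the start.

Shape 5 is a circle drawn with `<circle>`. Its stroke #0000ff means score at S476, F1481. After flipping Y the toolpath is (166.4535,55.6148) → (164.3258,66.3115) → (158.2666,75.3797) → (149.1984,81.4389) → (138.5017,83.5666) → (127.8050,81.4389) → (118.7368,75.3797) → (112.6776,66.3115) → (110.5499,55.6148) → (112.6776,44.9181) → (118.7368,35.8499) → (127.8050,29.7907) → (138.5017,27.6630) → (149.1984,29.7907) → (158.2666,35.8499) → (164.3258,44.9181) → (166.4535,55.6148), returning to the start.

Shape 6 is a regular polygon drawn with `<path>`. Its stroke #0000ff means score at S476, F1481. After flipping Y the toolpath is (240.5180,58.8715) → (240.6800,53.9775) → (236.9547,50.7994) → (232.1473,51.7305) → (229.8779,56.0696) → (231.8554,60.5493) → (236.5907,61.7963) → (240.5180,58.8715), returning to the start.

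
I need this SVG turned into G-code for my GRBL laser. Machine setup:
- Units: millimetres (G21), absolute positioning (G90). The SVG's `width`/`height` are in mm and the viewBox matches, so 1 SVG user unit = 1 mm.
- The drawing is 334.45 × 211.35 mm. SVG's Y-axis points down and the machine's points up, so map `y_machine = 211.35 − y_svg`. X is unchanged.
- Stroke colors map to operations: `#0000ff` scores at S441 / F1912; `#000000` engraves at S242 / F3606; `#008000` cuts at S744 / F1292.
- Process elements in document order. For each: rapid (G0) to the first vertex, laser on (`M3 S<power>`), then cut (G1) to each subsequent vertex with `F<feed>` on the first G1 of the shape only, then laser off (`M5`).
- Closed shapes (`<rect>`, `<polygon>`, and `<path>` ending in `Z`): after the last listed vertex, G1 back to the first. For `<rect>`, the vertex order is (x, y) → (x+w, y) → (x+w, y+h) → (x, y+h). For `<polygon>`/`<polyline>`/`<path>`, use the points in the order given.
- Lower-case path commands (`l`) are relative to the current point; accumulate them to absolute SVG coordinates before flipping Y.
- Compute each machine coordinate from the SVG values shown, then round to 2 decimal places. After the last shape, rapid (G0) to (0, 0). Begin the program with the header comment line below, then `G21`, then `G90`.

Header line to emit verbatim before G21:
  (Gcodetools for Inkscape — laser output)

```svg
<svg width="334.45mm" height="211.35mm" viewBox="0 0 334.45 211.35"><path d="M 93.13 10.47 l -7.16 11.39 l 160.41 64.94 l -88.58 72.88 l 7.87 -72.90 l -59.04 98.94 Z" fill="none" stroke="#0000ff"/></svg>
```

(Gcodetools for Inkscape — laser output)
G21
G90
G0 X93.13 Y200.88
M3 S441
G1 X85.97 Y189.49 F1912
G1 X246.38 Y124.55
G1 X157.80 Y51.67
G1 X165.67 Y124.57
G1 X106.63 Y25.63
G1 X93.13 Y200.88
M5
G0 X0.00 Y0.00

Since the viewBox matches the mm dimensions, user units are millimetres directly. The only transform is the Y-flip y_m = 211.35 − y_svg.

Shape 1 is a closed polygon drawn with `<path>`. Its stroke #0000ff means score at S441, F1912. After flipping Y the toolpath is (93.13,200.88) → (85.97,189.49) → (246.38,124.55) → (157.80,51.67) → (165.67,124.57) → (106.63,25.63) → (93.13,200.88), returning to the start.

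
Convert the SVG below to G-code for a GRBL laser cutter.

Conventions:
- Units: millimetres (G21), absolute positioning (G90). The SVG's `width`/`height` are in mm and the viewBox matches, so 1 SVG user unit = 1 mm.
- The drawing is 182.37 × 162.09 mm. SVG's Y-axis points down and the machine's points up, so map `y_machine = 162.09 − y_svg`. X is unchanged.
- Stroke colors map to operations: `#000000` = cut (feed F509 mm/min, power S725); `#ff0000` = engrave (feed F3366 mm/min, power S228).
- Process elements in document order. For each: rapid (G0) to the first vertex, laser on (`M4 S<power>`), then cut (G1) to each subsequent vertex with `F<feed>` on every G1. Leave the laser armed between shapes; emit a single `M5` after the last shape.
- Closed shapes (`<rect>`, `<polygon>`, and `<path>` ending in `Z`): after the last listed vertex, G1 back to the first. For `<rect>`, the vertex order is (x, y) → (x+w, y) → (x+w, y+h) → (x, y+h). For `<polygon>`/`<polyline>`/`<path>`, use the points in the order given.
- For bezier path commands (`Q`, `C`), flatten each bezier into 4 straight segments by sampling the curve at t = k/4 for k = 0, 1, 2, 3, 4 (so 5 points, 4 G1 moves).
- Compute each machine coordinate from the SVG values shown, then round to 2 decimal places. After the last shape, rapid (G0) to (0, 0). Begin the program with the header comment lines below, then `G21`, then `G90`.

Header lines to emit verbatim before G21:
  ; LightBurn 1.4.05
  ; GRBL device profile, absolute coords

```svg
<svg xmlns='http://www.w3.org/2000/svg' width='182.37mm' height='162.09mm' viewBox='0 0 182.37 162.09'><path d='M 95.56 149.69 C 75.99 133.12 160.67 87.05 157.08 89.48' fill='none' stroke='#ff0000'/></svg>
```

1 u = 1 mm; y_m = 162.09 − y.

[1] `<path>` cubic bezier, #ff0000→engrave S228 F3366: (95.56,12.40) → (97.42,29.14) → (120.33,49.63) → (146.23,66.56) → (157.08,72.61)

; LightBurn 1.4.05
; GRBL device profile, absolute coords
G21
G90
G0 X95.56 Y12.40
M4 S228
G1 X97.42 Y29.14 F3366
G1 X120.33 Y49.63 F3366
G1 X146.23 Y66.56 F3366
G1 X157.08 Y72.61 F3366
M5
G0 X0.00 Y0.00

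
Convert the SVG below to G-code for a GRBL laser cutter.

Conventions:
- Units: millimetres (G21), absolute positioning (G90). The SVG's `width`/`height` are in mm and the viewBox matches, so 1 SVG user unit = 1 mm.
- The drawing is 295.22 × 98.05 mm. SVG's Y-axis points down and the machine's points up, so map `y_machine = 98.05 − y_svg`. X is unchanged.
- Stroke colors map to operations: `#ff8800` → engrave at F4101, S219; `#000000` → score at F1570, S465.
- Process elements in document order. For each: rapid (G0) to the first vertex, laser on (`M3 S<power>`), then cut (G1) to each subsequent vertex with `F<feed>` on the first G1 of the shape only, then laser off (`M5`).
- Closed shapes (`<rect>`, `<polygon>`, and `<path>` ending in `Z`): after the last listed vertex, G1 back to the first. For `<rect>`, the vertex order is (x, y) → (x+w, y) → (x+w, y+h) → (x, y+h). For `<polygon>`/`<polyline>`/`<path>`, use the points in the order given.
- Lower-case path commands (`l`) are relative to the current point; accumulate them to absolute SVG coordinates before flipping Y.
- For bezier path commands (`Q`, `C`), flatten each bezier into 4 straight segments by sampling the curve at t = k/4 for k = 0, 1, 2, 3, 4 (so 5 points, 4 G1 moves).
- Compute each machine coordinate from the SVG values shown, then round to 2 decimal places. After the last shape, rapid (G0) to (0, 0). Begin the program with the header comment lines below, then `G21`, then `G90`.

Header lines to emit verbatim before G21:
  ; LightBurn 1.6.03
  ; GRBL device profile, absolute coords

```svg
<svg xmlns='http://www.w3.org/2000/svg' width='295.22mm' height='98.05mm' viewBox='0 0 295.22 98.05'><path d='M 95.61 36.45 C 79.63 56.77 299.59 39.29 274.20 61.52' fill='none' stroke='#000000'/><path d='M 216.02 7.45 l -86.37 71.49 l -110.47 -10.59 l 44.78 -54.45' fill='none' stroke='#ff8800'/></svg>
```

viewBox `0 0 295.22 98.05` with mm width/height → 1 unit = 1 mm. Flip: y_m = 98.05 − y_svg.

**Shape 1** — `<path>` cubic bezier, stroke `#000000` → score (S465, F1570). Control points (SVG): P0=(95.61,36.45), P1=(79.63,56.77), P2=(299.59,39.29), P3=(274.20,61.52); sampled at t=k/4. Machine vertices: (95.61,61.60) → (120.34,52.24) → (188.43,49.78) → (254.76,46.97) → (274.20,36.53). Open path.

**Shape 2** — `<path>` open polyline, stroke `#ff8800` → engrave (S219, F4101). Machine vertices: (216.02,90.60) → (129.65,19.11) → (19.18,29.70) → (63.96,84.15). Open path.

; LightBurn 1.6.03
; GRBL device profile, absolute coords
G21
G90
G0 X95.61 Y61.60
M3 S465
G1 X120.34 Y52.24 F1570
G1 X188.43 Y49.78
G1 X254.76 Y46.97
G1 X274.20 Y36.53
M5
G0 X216.02 Y90.60
M3 S219
G1 X129.65 Y19.11 F4101
G1 X19.18 Y29.70
G1 X63.96 Y84.15
M5
G0 X0.00 Y0.00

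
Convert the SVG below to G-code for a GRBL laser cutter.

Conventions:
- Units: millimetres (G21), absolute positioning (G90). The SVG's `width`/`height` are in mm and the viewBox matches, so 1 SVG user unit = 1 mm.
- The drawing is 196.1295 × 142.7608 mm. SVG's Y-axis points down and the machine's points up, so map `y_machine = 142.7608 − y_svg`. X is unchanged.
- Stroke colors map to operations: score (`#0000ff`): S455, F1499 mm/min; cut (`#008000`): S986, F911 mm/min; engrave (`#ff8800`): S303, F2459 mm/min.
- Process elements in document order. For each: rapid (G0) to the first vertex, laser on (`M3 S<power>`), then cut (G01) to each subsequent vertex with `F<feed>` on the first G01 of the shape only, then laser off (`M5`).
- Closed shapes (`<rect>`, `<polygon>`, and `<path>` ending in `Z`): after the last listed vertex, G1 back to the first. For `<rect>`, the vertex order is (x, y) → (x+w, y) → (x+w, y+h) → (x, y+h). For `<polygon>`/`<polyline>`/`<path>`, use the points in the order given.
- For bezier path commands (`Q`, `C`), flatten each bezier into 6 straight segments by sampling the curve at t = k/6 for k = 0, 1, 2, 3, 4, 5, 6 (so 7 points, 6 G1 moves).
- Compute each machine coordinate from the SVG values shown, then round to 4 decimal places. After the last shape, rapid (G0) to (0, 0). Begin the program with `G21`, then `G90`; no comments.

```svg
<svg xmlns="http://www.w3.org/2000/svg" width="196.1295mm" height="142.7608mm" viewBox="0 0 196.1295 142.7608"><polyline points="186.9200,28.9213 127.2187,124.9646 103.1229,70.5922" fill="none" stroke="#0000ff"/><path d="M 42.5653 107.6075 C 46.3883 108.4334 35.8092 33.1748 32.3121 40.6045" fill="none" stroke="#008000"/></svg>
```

G21
G90
G0 X186.9200 Y113.8395
M3 S455
G01 X127.2187 Y17.7962 F1499
G01 X103.1229 Y72.1686
M5
G0 X42.5653 Y35.1533
M3 S986
G01 X43.3761 Y40.3457 F911
G01 X42.3833 Y53.8084
G01 X40.1837 Y71.1312
G01 X37.3742 Y87.9037
G01 X34.5514 Y99.7155
G01 X32.3121 Y102.1563
M5
G0 X0.0000 Y0.0000

viewBox `0 0 196.1295 142.7608` with mm width/height → 1 unit = 1 mm. Flip: y_m = 142.7608 − y_svg.

**Shape 1** — `<polyline>` open polyline, stroke `#0000ff` → score (S455, F1499). Machine vertices: (186.9200,113.8395) → (127.2187,17.7962) → (103.1229,72.1686). Open path.

**Shape 2** — `<path>` cubic bezier, stroke `#008000` → cut (S986, F911). Control points (SVG): P0=(42.5653,107.6075), P1=(46.3883,108.4334), P2=(35.8092,33.1748), P3=(32.3121,40.6045); sampled at t=k/6. Machine vertices: (42.5653,35.1533) → (43.3761,40.3457) → (42.3833,53.8084) → (40.1837,71.1312) → (37.3742,87.9037) → (34.5514,99.7155) → (32.3121,102.1563). Open path.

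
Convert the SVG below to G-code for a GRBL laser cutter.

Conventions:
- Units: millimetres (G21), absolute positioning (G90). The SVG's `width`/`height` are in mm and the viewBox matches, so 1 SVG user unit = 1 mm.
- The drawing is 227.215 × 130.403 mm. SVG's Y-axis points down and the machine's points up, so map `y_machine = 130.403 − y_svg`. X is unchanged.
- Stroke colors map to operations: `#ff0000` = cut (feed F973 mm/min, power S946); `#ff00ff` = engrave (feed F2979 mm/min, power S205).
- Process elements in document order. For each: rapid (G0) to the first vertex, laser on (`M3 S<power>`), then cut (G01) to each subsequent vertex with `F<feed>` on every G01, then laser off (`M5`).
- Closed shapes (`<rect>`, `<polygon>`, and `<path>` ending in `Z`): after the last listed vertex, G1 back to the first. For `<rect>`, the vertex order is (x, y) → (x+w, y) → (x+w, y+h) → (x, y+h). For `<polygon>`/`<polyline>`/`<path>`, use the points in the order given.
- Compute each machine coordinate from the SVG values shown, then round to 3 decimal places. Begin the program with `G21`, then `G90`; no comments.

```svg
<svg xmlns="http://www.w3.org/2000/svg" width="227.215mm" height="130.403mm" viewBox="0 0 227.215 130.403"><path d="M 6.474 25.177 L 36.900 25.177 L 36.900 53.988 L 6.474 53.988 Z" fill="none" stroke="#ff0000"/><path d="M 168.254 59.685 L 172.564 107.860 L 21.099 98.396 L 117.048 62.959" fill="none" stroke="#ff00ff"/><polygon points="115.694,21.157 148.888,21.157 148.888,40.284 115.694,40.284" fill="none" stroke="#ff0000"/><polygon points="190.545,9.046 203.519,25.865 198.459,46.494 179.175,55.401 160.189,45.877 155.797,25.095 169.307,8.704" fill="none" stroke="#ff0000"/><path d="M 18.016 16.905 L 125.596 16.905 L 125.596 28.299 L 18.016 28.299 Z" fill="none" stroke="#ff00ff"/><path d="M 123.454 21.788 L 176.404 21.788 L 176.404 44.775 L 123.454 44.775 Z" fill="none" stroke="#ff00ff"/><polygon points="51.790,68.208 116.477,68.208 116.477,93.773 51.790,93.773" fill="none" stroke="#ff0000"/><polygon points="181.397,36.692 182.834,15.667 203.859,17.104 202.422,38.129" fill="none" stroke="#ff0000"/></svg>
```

Since the viewBox matches the mm dimensions, user units are millimetres directly. The only transform is the Y-flip y_m = 130.403 − y_svg.

Shape 1 is a rectangle drawn with `<path>`. Its stroke #ff0000 means cut at S946, F973. After flipping Y the toolpath is (6.474,105.226) → (36.900,105.226) → (36.900,76.415) → (6.474,76.415) → (6.474,105.226), returning to the start.

Shape 2 is a open polyline drawn with `<path>`. Its stroke #ff00ff means engrave at S205, F2979. After flipping Y the toolpath is (168.254,70.718) → (172.564,22.543) → (21.099,32.007) → (117.048,67.444).

Shape 3 is a rectangle drawn with `<polygon>`. Its stroke #ff0000 means cut at S946, F973. After flipping Y the toolpath is (115.694,109.246) → (148.888,109.246) → (148.888,90.119) → (115.694,90.119) → (115.694,109.246), returning to the start.

Shape 4 is a regular polygon drawn with `<polygon>`. Its stroke #ff0000 means cut at S946, F973. After flipping Y the toolpath is (190.545,121.357) → (203.519,104.538) → (198.459,83.909) → (179.175,75.002) → (160.189,84.526) → (155.797,105.308) → (169.307,121.699) → (190.545,121.357), returning to the start.

Shape 5 is a rectangle drawn with `<path>`. Its stroke #ff00ff means engrave at S205, F2979. After flipping Y the toolpath is (18.016,113.498) → (125.596,113.498) → (125.596,102.104) → (18.016,102.104) → (18.016,113.498), returning to the start.

Shape 6 is a rectangle drawn with `<path>`. Its stroke #ff00ff means engrave at S205, F2979. After flipping Y the toolpath is (123.454,108.615) → (176.404,108.615) → (176.404,85.628) → (123.454,85.628) → (123.454,108.615), returning to the start.

Shape 7 is a rectangle drawn with `<polygon>`. Its stroke #ff0000 means cut at S946, F973. After flipping Y the toolpath is (51.790,62.195) → (116.477,62.195) → (116.477,36.630) → (51.790,36.630) → (51.790,62.195), returning to the start.

Shape 8 is a regular polygon drawn with `<polygon>`. Its stroke #ff0000 means cut at S946, F973. After flipping Y the toolpath is (181.397,93.711) → (182.834,114.736) → (203.859,113.299) → (202.422,92.274) → (181.397,93.711), returning to the start.

G21
G90
G0 X6.474 Y105.226
M3 S946
G01 X36.900 Y105.226 F973
G01 X36.900 Y76.415 F973
G01 X6.474 Y76.415 F973
G01 X6.474 Y105.226 F973
M5
G0 X168.254 Y70.718
M3 S205
G01 X172.564 Y22.543 F2979
G01 X21.099 Y32.007 F2979
G01 X117.048 Y67.444 F2979
M5
G0 X115.694 Y109.246
M3 S946
G01 X148.888 Y109.246 F973
G01 X148.888 Y90.119 F973
G01 X115.694 Y90.119 F973
G01 X115.694 Y109.246 F973
M5
G0 X190.545 Y121.357
M3 S946
G01 X203.519 Y104.538 F973
G01 X198.459 Y83.909 F973
G01 X179.175 Y75.002 F973
G01 X160.189 Y84.526 F973
G01 X155.797 Y105.308 F973
G01 X169.307 Y121.699 F973
G01 X190.545 Y121.357 F973
M5
G0 X18.016 Y113.498
M3 S205
G01 X125.596 Y113.498 F2979
G01 X125.596 Y102.104 F2979
G01 X18.016 Y102.104 F2979
G01 X18.016 Y113.498 F2979
M5
G0 X123.454 Y108.615
M3 S205
G01 X176.404 Y108.615 F2979
G01 X176.404 Y85.628 F2979
G01 X123.454 Y85.628 F2979
G01 X123.454 Y108.615 F2979
M5
G0 X51.790 Y62.195
M3 S946
G01 X116.477 Y62.195 F973
G01 X116.477 Y36.630 F973
G01 X51.790 Y36.630 F973
G01 X51.790 Y62.195 F973
M5
G0 X181.397 Y93.711
M3 S946
G01 X182.834 Y114.736 F973
G01 X203.859 Y113.299 F973
G01 X202.422 Y92.274 F973
G01 X181.397 Y93.711 F973
M5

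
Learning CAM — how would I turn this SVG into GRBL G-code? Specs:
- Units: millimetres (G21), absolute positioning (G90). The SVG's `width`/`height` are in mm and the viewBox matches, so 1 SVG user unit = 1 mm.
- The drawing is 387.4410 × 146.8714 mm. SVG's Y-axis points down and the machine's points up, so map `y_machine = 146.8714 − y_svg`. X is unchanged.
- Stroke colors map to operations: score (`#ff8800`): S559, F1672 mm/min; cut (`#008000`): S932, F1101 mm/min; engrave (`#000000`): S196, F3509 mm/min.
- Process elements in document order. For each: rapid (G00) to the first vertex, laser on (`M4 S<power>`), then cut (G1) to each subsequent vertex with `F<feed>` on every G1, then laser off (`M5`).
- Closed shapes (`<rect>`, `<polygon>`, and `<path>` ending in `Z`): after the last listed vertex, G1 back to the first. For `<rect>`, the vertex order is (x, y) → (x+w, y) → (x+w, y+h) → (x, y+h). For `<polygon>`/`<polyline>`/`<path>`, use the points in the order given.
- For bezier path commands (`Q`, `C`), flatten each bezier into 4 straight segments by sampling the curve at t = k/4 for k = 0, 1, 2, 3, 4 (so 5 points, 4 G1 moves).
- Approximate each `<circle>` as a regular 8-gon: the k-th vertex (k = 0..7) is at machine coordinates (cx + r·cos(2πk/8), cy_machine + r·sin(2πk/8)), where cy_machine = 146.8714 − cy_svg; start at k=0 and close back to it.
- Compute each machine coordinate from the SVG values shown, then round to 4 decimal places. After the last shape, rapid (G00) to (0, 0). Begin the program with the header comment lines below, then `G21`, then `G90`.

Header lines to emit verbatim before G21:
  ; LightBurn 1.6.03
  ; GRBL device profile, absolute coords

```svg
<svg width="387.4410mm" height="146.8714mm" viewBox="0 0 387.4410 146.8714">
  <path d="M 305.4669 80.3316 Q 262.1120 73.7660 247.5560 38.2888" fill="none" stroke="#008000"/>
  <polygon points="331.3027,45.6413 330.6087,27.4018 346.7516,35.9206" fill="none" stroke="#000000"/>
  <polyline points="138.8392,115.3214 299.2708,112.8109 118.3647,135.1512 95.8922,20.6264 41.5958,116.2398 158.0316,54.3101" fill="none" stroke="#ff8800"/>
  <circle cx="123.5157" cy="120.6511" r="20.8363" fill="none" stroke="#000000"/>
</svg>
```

; LightBurn 1.6.03
; GRBL device profile, absolute coords
G21
G90
G00 X305.4669 Y66.5398
M4 S932
G1 X285.5894 Y71.6296 F1101
G1 X269.3117 Y80.3333 F1101
G1 X256.6339 Y92.6510 F1101
G1 X247.5560 Y108.5826 F1101
M5
G00 X331.3027 Y101.2301
M4 S196
G1 X330.6087 Y119.4696 F3509
G1 X346.7516 Y110.9508 F3509
G1 X331.3027 Y101.2301 F3509
M5
G00 X138.8392 Y31.5500
M4 S559
G1 X299.2708 Y34.0605 F1672
G1 X118.3647 Y11.7202 F1672
G1 X95.8922 Y126.2450 F1672
G1 X41.5958 Y30.6316 F1672
G1 X158.0316 Y92.5613 F1672
M5
G00 X144.3520 Y26.2203
M4 S196
G1 X138.2492 Y40.9538 F3509
G1 X123.5157 Y47.0566 F3509
G1 X108.7822 Y40.9538 F3509
G1 X102.6794 Y26.2203 F3509
G1 X108.7822 Y11.4868 F3509
G1 X123.5157 Y5.3840 F3509
G1 X138.2492 Y11.4868 F3509
G1 X144.3520 Y26.2203 F3509
M5
G00 X0.0000 Y0.0000

1 u = 1 mm; y_m = 146.8714 − y.

[1] `<path>` quadratic bezier, #008000→cut S932 F1101: (305.4669,66.5398) → (285.5894,71.6296) → (269.3117,80.3333) → (256.6339,92.6510) → (247.5560,108.5826)

[2] `<polygon>` regular polygon, #000000→engrave S196 F3509: (331.3027,101.2301) → (330.6087,119.4696) → (346.7516,110.9508) → (331.3027,101.2301) (closed)

[3] `<polyline>` open polyline, #ff8800→score S559 F1672: (138.8392,31.5500) → (299.2708,34.0605) → (118.3647,11.7202) → (95.8922,126.2450) → (41.5958,30.6316) → (158.0316,92.5613)

[4] `<circle>` circle, #000000→engrave S196 F3509: (144.3520,26.2203) → (138.2492,40.9538) → (123.5157,47.0566) → (108.7822,40.9538) → (102.6794,26.2203) → (108.7822,11.4868) → (123.5157,5.3840) → (138.2492,11.4868) → (144.3520,26.2203) (closed)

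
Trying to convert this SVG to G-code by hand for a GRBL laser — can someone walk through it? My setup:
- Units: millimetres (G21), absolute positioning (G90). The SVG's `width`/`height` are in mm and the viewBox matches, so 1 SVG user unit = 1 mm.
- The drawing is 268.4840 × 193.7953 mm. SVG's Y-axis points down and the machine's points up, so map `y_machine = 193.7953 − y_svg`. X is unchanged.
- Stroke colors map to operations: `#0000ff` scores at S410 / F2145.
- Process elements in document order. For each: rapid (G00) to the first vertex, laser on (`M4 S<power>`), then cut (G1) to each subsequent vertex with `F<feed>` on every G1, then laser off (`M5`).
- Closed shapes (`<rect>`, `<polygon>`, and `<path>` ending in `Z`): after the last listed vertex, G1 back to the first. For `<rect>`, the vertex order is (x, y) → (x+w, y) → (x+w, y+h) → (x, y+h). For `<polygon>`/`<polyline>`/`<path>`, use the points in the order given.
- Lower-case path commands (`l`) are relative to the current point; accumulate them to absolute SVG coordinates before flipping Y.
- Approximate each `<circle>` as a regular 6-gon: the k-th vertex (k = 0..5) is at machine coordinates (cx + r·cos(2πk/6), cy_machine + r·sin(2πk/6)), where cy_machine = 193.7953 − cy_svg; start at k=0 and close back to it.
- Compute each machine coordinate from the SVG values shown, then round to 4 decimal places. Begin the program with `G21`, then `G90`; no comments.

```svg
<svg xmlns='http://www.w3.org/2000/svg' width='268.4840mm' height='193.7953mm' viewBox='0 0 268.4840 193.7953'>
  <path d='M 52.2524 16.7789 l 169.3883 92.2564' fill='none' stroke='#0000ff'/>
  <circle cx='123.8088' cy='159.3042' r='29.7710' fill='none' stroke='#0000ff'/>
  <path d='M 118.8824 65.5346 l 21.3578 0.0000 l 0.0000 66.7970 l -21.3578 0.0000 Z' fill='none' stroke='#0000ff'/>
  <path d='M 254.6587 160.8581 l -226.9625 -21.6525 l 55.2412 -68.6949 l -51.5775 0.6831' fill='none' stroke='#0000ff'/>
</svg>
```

G21
G90
G00 X52.2524 Y177.0164
M4 S410
G1 X221.6407 Y84.7600 F2145
M5
G00 X153.5798 Y34.4911
M4 S410
G1 X138.6943 Y60.2735 F2145
G1 X108.9233 Y60.2735 F2145
G1 X94.0378 Y34.4911 F2145
G1 X108.9233 Y8.7087 F2145
G1 X138.6943 Y8.7087 F2145
G1 X153.5798 Y34.4911 F2145
M5
G00 X118.8824 Y128.2607
M4 S410
G1 X140.2402 Y128.2607 F2145
G1 X140.2402 Y61.4637 F2145
G1 X118.8824 Y61.4637 F2145
G1 X118.8824 Y128.2607 F2145
M5
G00 X254.6587 Y32.9372
M4 S410
G1 X27.6962 Y54.5897 F2145
G1 X82.9374 Y123.2846 F2145
G1 X31.3599 Y122.6015 F2145
M5

Since the viewBox matches the mm dimensions, user units are millimetres directly. The only transform is the Y-flip y_m = 193.7953 − y_svg.

Shape 1 is a line segment drawn with `<path>`. Its stroke #0000ff means score at S410, F2145. After flipping Y the toolpath is (52.2524,177.0164) → (221.6407,84.7600).

Shape 2 is a circle drawn with `<circle>`. Its stroke #0000ff means score at S410, F2145. After flipping Y the toolpath is (153.5798,34.4911) → (138.6943,60.2735) → (108.9233,60.2735) → (94.0378,34.4911) → (108.9233,8.7087) → (138.6943,8.7087) → (153.5798,34.4911), returning to the start.

Shape 3 is a rectangle drawn with `<path>`. Its stroke #0000ff means score at S410, F2145. After flipping Y the toolpath is (118.8824,128.2607) → (140.2402,128.2607) → (140.2402,61.4637) → (118.8824,61.4637) → (118.8824,128.2607), returning to the start.

Shape 4 is a open polyline drawn with `<path>`. Its stroke #0000ff means score at S410, F2145. After flipping Y the toolpath is (254.6587,32.9372) → (27.6962,54.5897) → (82.9374,123.2846) → (31.3599,122.6015).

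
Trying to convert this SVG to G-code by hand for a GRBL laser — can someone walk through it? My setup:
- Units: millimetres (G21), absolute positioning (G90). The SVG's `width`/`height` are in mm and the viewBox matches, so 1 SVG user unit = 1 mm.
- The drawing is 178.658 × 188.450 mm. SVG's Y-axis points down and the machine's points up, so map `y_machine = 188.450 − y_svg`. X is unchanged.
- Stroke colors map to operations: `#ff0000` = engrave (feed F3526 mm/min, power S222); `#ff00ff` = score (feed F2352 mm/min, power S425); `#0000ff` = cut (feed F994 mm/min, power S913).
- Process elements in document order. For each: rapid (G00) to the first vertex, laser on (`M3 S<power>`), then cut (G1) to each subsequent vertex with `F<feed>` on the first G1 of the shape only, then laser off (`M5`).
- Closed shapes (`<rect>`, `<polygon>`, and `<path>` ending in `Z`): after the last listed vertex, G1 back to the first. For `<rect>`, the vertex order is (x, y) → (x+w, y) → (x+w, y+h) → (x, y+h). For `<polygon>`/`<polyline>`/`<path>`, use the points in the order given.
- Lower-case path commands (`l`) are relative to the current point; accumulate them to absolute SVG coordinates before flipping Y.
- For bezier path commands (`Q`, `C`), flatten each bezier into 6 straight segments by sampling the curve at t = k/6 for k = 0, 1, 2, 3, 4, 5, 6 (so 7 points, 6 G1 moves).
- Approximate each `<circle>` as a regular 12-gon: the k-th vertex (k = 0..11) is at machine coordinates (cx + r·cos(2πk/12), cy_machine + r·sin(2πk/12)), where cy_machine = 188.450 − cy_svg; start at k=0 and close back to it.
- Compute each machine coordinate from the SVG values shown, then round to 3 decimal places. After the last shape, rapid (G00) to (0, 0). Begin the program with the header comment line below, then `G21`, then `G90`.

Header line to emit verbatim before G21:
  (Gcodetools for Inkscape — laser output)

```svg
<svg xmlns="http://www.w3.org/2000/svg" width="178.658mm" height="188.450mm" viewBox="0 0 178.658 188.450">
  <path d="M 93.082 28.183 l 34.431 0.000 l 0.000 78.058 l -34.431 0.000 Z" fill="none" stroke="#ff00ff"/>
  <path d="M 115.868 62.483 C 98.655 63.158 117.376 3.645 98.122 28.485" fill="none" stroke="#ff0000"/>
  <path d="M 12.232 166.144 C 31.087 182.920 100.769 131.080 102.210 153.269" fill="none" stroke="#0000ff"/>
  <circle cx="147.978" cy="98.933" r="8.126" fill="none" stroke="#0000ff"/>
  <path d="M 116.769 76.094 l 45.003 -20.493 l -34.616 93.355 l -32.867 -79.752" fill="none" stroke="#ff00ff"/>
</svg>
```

1 u = 1 mm; y_m = 188.450 − y.

[1] `<path>` rectangle, #ff00ff→score S425 F2352: (93.082,160.267) → (127.513,160.267) → (127.513,82.209) → (93.082,82.209) → (93.082,160.267) (closed)

[2] `<path>` cubic bezier, #ff0000→engrave S222 F3526: (115.868,125.967) → (109.914,129.976) → (107.896,140.001) → (107.760,152.028) → (107.455,162.041) → (104.927,166.025) → (98.122,159.965)

[3] `<path>` cubic bezier, #0000ff→cut S913 F994: (12.232,22.306) → (25.344,18.976) → (43.619,23.119) → (63.751,30.773) → (82.432,37.977) → (96.354,40.767) → (102.210,35.181)

[4] `<circle>` circle, #0000ff→cut S913 F994: (156.104,89.517) → (155.015,93.580) → (152.041,96.554) → (147.978,97.643) → (143.915,96.554) → (140.941,93.580) → (139.852,89.517) → (140.941,85.454) → (143.915,82.480) → (147.978,81.391) → (152.041,82.480) → (155.015,85.454) → (156.104,89.517) (closed)

[5] `<path>` open polyline, #ff00ff→score S425 F2352: (116.769,112.356) → (161.772,132.849) → (127.156,39.494) → (94.289,119.246)

(Gcodetools for Inkscape — laser output)
G21
G90
G00 X93.082 Y160.267
M3 S425
G1 X127.513 Y160.267 F2352
G1 X127.513 Y82.209
G1 X93.082 Y82.209
G1 X93.082 Y160.267
M5
G00 X115.868 Y125.967
M3 S222
G1 X109.914 Y129.976 F3526
G1 X107.896 Y140.001
G1 X107.760 Y152.028
G1 X107.455 Y162.041
G1 X104.927 Y166.025
G1 X98.122 Y159.965
M5
G00 X12.232 Y22.306
M3 S913
G1 X25.344 Y18.976 F994
G1 X43.619 Y23.119
G1 X63.751 Y30.773
G1 X82.432 Y37.977
G1 X96.354 Y40.767
G1 X102.210 Y35.181
M5
G00 X156.104 Y89.517
M3 S913
G1 X155.015 Y93.580 F994
G1 X152.041 Y96.554
G1 X147.978 Y97.643
G1 X143.915 Y96.554
G1 X140.941 Y93.580
G1 X139.852 Y89.517
G1 X140.941 Y85.454
G1 X143.915 Y82.480
G1 X147.978 Y81.391
G1 X152.041 Y82.480
G1 X155.015 Y85.454
G1 X156.104 Y89.517
M5
G00 X116.769 Y112.356
M3 S425
G1 X161.772 Y132.849 F2352
G1 X127.156 Y39.494
G1 X94.289 Y119.246
M5
G00 X0.000 Y0.000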